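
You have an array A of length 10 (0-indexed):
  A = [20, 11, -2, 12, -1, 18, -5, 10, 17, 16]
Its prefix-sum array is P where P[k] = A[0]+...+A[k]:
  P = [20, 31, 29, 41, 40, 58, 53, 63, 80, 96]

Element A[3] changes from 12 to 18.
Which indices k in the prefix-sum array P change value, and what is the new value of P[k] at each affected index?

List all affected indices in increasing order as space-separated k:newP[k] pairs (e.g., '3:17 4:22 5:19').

P[k] = A[0] + ... + A[k]
P[k] includes A[3] iff k >= 3
Affected indices: 3, 4, ..., 9; delta = 6
  P[3]: 41 + 6 = 47
  P[4]: 40 + 6 = 46
  P[5]: 58 + 6 = 64
  P[6]: 53 + 6 = 59
  P[7]: 63 + 6 = 69
  P[8]: 80 + 6 = 86
  P[9]: 96 + 6 = 102

Answer: 3:47 4:46 5:64 6:59 7:69 8:86 9:102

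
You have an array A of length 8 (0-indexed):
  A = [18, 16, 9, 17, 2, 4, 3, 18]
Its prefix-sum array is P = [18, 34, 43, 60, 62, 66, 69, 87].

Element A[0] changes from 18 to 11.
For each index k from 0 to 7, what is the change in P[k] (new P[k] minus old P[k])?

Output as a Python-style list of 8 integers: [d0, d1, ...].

Element change: A[0] 18 -> 11, delta = -7
For k < 0: P[k] unchanged, delta_P[k] = 0
For k >= 0: P[k] shifts by exactly -7
Delta array: [-7, -7, -7, -7, -7, -7, -7, -7]

Answer: [-7, -7, -7, -7, -7, -7, -7, -7]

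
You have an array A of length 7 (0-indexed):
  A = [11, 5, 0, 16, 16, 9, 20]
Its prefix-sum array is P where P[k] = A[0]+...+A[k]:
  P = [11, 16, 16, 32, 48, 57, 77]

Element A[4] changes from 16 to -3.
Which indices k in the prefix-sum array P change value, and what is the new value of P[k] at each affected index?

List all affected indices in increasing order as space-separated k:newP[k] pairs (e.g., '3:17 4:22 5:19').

Answer: 4:29 5:38 6:58

Derivation:
P[k] = A[0] + ... + A[k]
P[k] includes A[4] iff k >= 4
Affected indices: 4, 5, ..., 6; delta = -19
  P[4]: 48 + -19 = 29
  P[5]: 57 + -19 = 38
  P[6]: 77 + -19 = 58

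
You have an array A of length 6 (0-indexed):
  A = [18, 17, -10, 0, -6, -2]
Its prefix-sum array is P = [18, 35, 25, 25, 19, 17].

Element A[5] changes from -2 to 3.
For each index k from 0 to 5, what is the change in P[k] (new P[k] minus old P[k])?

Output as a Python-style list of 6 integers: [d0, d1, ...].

Element change: A[5] -2 -> 3, delta = 5
For k < 5: P[k] unchanged, delta_P[k] = 0
For k >= 5: P[k] shifts by exactly 5
Delta array: [0, 0, 0, 0, 0, 5]

Answer: [0, 0, 0, 0, 0, 5]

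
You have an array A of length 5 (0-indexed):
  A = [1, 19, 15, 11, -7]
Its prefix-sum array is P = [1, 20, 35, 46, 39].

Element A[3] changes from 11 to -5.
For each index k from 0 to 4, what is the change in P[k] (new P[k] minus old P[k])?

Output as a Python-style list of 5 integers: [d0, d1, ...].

Answer: [0, 0, 0, -16, -16]

Derivation:
Element change: A[3] 11 -> -5, delta = -16
For k < 3: P[k] unchanged, delta_P[k] = 0
For k >= 3: P[k] shifts by exactly -16
Delta array: [0, 0, 0, -16, -16]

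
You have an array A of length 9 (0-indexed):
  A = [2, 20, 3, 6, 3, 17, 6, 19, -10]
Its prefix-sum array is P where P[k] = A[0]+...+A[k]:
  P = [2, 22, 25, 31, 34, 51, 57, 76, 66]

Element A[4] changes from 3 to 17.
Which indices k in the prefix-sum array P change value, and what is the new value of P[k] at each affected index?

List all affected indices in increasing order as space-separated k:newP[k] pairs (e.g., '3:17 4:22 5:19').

P[k] = A[0] + ... + A[k]
P[k] includes A[4] iff k >= 4
Affected indices: 4, 5, ..., 8; delta = 14
  P[4]: 34 + 14 = 48
  P[5]: 51 + 14 = 65
  P[6]: 57 + 14 = 71
  P[7]: 76 + 14 = 90
  P[8]: 66 + 14 = 80

Answer: 4:48 5:65 6:71 7:90 8:80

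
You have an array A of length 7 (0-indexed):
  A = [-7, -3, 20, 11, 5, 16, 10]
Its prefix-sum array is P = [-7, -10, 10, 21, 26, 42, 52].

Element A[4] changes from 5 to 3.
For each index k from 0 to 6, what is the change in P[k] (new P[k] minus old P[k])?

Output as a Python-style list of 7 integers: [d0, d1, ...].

Answer: [0, 0, 0, 0, -2, -2, -2]

Derivation:
Element change: A[4] 5 -> 3, delta = -2
For k < 4: P[k] unchanged, delta_P[k] = 0
For k >= 4: P[k] shifts by exactly -2
Delta array: [0, 0, 0, 0, -2, -2, -2]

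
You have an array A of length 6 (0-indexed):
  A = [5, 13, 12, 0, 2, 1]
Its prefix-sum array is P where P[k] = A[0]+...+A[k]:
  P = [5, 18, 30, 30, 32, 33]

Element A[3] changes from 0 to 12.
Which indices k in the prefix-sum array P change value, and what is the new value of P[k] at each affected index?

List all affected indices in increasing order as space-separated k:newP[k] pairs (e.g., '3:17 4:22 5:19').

P[k] = A[0] + ... + A[k]
P[k] includes A[3] iff k >= 3
Affected indices: 3, 4, ..., 5; delta = 12
  P[3]: 30 + 12 = 42
  P[4]: 32 + 12 = 44
  P[5]: 33 + 12 = 45

Answer: 3:42 4:44 5:45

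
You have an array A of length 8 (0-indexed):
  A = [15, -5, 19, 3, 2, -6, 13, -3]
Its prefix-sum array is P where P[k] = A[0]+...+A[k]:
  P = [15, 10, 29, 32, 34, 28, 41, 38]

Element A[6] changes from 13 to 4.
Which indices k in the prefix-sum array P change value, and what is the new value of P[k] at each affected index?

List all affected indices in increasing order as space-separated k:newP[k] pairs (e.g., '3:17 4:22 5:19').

Answer: 6:32 7:29

Derivation:
P[k] = A[0] + ... + A[k]
P[k] includes A[6] iff k >= 6
Affected indices: 6, 7, ..., 7; delta = -9
  P[6]: 41 + -9 = 32
  P[7]: 38 + -9 = 29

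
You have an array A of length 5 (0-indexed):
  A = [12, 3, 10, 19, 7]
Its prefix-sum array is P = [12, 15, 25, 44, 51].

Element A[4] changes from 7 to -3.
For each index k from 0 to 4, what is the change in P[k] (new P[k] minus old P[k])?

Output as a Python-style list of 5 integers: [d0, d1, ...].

Element change: A[4] 7 -> -3, delta = -10
For k < 4: P[k] unchanged, delta_P[k] = 0
For k >= 4: P[k] shifts by exactly -10
Delta array: [0, 0, 0, 0, -10]

Answer: [0, 0, 0, 0, -10]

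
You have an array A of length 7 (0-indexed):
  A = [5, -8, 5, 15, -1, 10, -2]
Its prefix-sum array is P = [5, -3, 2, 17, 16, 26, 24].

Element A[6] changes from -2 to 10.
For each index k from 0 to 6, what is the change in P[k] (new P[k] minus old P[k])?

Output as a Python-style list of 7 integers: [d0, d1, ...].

Answer: [0, 0, 0, 0, 0, 0, 12]

Derivation:
Element change: A[6] -2 -> 10, delta = 12
For k < 6: P[k] unchanged, delta_P[k] = 0
For k >= 6: P[k] shifts by exactly 12
Delta array: [0, 0, 0, 0, 0, 0, 12]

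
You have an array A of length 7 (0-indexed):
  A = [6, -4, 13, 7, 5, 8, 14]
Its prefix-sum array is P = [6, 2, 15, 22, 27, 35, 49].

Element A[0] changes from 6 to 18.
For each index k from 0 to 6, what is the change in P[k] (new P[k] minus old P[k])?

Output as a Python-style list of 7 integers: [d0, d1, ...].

Element change: A[0] 6 -> 18, delta = 12
For k < 0: P[k] unchanged, delta_P[k] = 0
For k >= 0: P[k] shifts by exactly 12
Delta array: [12, 12, 12, 12, 12, 12, 12]

Answer: [12, 12, 12, 12, 12, 12, 12]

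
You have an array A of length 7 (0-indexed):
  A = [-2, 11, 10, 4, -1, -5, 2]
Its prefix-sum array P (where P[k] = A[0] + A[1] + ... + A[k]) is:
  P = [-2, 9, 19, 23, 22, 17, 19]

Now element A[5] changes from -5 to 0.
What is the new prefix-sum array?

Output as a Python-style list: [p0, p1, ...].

Answer: [-2, 9, 19, 23, 22, 22, 24]

Derivation:
Change: A[5] -5 -> 0, delta = 5
P[k] for k < 5: unchanged (A[5] not included)
P[k] for k >= 5: shift by delta = 5
  P[0] = -2 + 0 = -2
  P[1] = 9 + 0 = 9
  P[2] = 19 + 0 = 19
  P[3] = 23 + 0 = 23
  P[4] = 22 + 0 = 22
  P[5] = 17 + 5 = 22
  P[6] = 19 + 5 = 24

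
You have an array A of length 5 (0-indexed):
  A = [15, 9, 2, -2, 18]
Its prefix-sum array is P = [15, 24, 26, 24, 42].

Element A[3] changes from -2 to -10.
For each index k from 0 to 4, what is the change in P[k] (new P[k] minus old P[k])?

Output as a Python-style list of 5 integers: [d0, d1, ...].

Element change: A[3] -2 -> -10, delta = -8
For k < 3: P[k] unchanged, delta_P[k] = 0
For k >= 3: P[k] shifts by exactly -8
Delta array: [0, 0, 0, -8, -8]

Answer: [0, 0, 0, -8, -8]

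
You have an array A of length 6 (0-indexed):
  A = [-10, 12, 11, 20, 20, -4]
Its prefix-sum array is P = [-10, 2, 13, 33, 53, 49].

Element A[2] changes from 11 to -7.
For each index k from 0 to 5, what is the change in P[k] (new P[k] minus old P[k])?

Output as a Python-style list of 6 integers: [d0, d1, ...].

Answer: [0, 0, -18, -18, -18, -18]

Derivation:
Element change: A[2] 11 -> -7, delta = -18
For k < 2: P[k] unchanged, delta_P[k] = 0
For k >= 2: P[k] shifts by exactly -18
Delta array: [0, 0, -18, -18, -18, -18]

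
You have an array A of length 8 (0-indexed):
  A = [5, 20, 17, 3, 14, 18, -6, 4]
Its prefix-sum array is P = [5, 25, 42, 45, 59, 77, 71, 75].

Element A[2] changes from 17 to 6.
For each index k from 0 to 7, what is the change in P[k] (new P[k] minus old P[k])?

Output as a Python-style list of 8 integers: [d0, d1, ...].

Element change: A[2] 17 -> 6, delta = -11
For k < 2: P[k] unchanged, delta_P[k] = 0
For k >= 2: P[k] shifts by exactly -11
Delta array: [0, 0, -11, -11, -11, -11, -11, -11]

Answer: [0, 0, -11, -11, -11, -11, -11, -11]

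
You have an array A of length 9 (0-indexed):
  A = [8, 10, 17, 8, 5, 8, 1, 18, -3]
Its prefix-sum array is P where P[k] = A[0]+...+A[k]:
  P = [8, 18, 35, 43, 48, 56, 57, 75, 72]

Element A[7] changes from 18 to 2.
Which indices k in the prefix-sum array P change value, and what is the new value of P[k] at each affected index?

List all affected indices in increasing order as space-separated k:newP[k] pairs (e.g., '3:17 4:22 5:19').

Answer: 7:59 8:56

Derivation:
P[k] = A[0] + ... + A[k]
P[k] includes A[7] iff k >= 7
Affected indices: 7, 8, ..., 8; delta = -16
  P[7]: 75 + -16 = 59
  P[8]: 72 + -16 = 56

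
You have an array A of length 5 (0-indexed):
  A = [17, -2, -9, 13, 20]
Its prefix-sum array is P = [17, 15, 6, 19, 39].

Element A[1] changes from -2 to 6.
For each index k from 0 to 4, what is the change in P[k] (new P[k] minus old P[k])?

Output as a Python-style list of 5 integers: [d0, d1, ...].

Element change: A[1] -2 -> 6, delta = 8
For k < 1: P[k] unchanged, delta_P[k] = 0
For k >= 1: P[k] shifts by exactly 8
Delta array: [0, 8, 8, 8, 8]

Answer: [0, 8, 8, 8, 8]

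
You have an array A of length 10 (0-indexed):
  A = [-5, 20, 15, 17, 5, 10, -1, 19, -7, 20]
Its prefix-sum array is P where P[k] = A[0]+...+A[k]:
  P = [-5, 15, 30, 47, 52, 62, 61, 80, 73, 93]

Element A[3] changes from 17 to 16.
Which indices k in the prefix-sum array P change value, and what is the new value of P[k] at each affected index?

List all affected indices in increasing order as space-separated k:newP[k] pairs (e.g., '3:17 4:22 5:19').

P[k] = A[0] + ... + A[k]
P[k] includes A[3] iff k >= 3
Affected indices: 3, 4, ..., 9; delta = -1
  P[3]: 47 + -1 = 46
  P[4]: 52 + -1 = 51
  P[5]: 62 + -1 = 61
  P[6]: 61 + -1 = 60
  P[7]: 80 + -1 = 79
  P[8]: 73 + -1 = 72
  P[9]: 93 + -1 = 92

Answer: 3:46 4:51 5:61 6:60 7:79 8:72 9:92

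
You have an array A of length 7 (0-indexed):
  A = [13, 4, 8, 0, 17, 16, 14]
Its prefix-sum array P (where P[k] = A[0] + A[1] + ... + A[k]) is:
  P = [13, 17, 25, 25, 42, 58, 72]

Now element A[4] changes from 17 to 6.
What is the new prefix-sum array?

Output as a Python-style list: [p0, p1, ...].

Answer: [13, 17, 25, 25, 31, 47, 61]

Derivation:
Change: A[4] 17 -> 6, delta = -11
P[k] for k < 4: unchanged (A[4] not included)
P[k] for k >= 4: shift by delta = -11
  P[0] = 13 + 0 = 13
  P[1] = 17 + 0 = 17
  P[2] = 25 + 0 = 25
  P[3] = 25 + 0 = 25
  P[4] = 42 + -11 = 31
  P[5] = 58 + -11 = 47
  P[6] = 72 + -11 = 61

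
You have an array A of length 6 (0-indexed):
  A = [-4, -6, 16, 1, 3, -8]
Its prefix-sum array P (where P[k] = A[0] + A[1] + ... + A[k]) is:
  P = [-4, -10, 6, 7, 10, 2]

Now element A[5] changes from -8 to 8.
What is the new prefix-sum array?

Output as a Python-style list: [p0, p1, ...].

Answer: [-4, -10, 6, 7, 10, 18]

Derivation:
Change: A[5] -8 -> 8, delta = 16
P[k] for k < 5: unchanged (A[5] not included)
P[k] for k >= 5: shift by delta = 16
  P[0] = -4 + 0 = -4
  P[1] = -10 + 0 = -10
  P[2] = 6 + 0 = 6
  P[3] = 7 + 0 = 7
  P[4] = 10 + 0 = 10
  P[5] = 2 + 16 = 18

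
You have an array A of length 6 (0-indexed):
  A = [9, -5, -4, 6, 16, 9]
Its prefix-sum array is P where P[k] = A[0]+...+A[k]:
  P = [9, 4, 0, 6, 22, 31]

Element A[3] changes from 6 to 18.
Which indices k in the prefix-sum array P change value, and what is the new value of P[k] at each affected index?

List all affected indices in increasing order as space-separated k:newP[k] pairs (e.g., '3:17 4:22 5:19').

P[k] = A[0] + ... + A[k]
P[k] includes A[3] iff k >= 3
Affected indices: 3, 4, ..., 5; delta = 12
  P[3]: 6 + 12 = 18
  P[4]: 22 + 12 = 34
  P[5]: 31 + 12 = 43

Answer: 3:18 4:34 5:43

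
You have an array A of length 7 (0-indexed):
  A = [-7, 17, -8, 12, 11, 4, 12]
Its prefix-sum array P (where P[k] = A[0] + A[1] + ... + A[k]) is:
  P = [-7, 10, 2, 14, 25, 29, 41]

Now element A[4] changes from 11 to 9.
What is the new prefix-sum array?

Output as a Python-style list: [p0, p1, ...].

Change: A[4] 11 -> 9, delta = -2
P[k] for k < 4: unchanged (A[4] not included)
P[k] for k >= 4: shift by delta = -2
  P[0] = -7 + 0 = -7
  P[1] = 10 + 0 = 10
  P[2] = 2 + 0 = 2
  P[3] = 14 + 0 = 14
  P[4] = 25 + -2 = 23
  P[5] = 29 + -2 = 27
  P[6] = 41 + -2 = 39

Answer: [-7, 10, 2, 14, 23, 27, 39]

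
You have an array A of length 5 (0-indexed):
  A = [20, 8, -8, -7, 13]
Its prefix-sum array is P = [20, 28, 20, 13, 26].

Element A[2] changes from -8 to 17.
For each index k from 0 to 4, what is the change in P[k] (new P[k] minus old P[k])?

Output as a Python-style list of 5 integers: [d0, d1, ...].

Answer: [0, 0, 25, 25, 25]

Derivation:
Element change: A[2] -8 -> 17, delta = 25
For k < 2: P[k] unchanged, delta_P[k] = 0
For k >= 2: P[k] shifts by exactly 25
Delta array: [0, 0, 25, 25, 25]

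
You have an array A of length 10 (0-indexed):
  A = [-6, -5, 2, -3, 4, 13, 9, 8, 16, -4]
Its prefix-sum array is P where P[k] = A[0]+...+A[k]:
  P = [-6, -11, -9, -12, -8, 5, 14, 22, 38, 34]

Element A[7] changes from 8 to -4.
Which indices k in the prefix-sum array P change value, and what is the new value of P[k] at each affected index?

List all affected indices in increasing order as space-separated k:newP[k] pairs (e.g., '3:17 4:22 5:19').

P[k] = A[0] + ... + A[k]
P[k] includes A[7] iff k >= 7
Affected indices: 7, 8, ..., 9; delta = -12
  P[7]: 22 + -12 = 10
  P[8]: 38 + -12 = 26
  P[9]: 34 + -12 = 22

Answer: 7:10 8:26 9:22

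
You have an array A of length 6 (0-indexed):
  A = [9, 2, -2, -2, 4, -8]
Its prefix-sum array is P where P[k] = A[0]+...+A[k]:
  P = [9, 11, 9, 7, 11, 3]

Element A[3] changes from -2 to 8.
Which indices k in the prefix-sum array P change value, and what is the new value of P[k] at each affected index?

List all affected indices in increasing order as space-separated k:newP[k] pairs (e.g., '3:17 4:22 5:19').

P[k] = A[0] + ... + A[k]
P[k] includes A[3] iff k >= 3
Affected indices: 3, 4, ..., 5; delta = 10
  P[3]: 7 + 10 = 17
  P[4]: 11 + 10 = 21
  P[5]: 3 + 10 = 13

Answer: 3:17 4:21 5:13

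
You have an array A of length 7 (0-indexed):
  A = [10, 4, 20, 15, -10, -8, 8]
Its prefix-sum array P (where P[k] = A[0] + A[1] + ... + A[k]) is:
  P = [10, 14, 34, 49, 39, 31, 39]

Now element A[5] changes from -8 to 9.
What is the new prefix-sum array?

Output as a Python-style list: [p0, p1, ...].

Change: A[5] -8 -> 9, delta = 17
P[k] for k < 5: unchanged (A[5] not included)
P[k] for k >= 5: shift by delta = 17
  P[0] = 10 + 0 = 10
  P[1] = 14 + 0 = 14
  P[2] = 34 + 0 = 34
  P[3] = 49 + 0 = 49
  P[4] = 39 + 0 = 39
  P[5] = 31 + 17 = 48
  P[6] = 39 + 17 = 56

Answer: [10, 14, 34, 49, 39, 48, 56]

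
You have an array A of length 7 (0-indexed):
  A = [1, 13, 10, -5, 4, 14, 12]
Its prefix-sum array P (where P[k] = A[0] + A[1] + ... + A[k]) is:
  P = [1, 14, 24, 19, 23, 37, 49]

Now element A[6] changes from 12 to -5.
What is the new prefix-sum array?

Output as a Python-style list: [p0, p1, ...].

Answer: [1, 14, 24, 19, 23, 37, 32]

Derivation:
Change: A[6] 12 -> -5, delta = -17
P[k] for k < 6: unchanged (A[6] not included)
P[k] for k >= 6: shift by delta = -17
  P[0] = 1 + 0 = 1
  P[1] = 14 + 0 = 14
  P[2] = 24 + 0 = 24
  P[3] = 19 + 0 = 19
  P[4] = 23 + 0 = 23
  P[5] = 37 + 0 = 37
  P[6] = 49 + -17 = 32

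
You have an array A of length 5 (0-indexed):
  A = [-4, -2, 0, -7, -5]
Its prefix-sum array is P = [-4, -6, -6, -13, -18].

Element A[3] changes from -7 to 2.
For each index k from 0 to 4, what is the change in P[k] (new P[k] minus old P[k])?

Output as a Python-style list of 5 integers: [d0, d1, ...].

Element change: A[3] -7 -> 2, delta = 9
For k < 3: P[k] unchanged, delta_P[k] = 0
For k >= 3: P[k] shifts by exactly 9
Delta array: [0, 0, 0, 9, 9]

Answer: [0, 0, 0, 9, 9]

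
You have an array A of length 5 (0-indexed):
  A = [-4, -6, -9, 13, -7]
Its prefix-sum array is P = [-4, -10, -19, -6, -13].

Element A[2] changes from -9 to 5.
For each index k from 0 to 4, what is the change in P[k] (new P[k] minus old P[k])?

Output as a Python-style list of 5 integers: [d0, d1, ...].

Element change: A[2] -9 -> 5, delta = 14
For k < 2: P[k] unchanged, delta_P[k] = 0
For k >= 2: P[k] shifts by exactly 14
Delta array: [0, 0, 14, 14, 14]

Answer: [0, 0, 14, 14, 14]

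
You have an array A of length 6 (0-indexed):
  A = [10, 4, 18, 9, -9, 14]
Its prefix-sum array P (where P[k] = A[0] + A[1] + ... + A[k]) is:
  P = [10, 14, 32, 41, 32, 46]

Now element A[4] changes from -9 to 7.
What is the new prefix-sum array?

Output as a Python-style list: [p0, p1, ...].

Answer: [10, 14, 32, 41, 48, 62]

Derivation:
Change: A[4] -9 -> 7, delta = 16
P[k] for k < 4: unchanged (A[4] not included)
P[k] for k >= 4: shift by delta = 16
  P[0] = 10 + 0 = 10
  P[1] = 14 + 0 = 14
  P[2] = 32 + 0 = 32
  P[3] = 41 + 0 = 41
  P[4] = 32 + 16 = 48
  P[5] = 46 + 16 = 62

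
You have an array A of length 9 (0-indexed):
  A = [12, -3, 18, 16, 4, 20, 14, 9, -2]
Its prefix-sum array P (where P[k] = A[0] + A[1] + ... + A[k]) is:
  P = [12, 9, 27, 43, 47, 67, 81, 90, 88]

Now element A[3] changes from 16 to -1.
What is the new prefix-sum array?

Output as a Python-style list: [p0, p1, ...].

Change: A[3] 16 -> -1, delta = -17
P[k] for k < 3: unchanged (A[3] not included)
P[k] for k >= 3: shift by delta = -17
  P[0] = 12 + 0 = 12
  P[1] = 9 + 0 = 9
  P[2] = 27 + 0 = 27
  P[3] = 43 + -17 = 26
  P[4] = 47 + -17 = 30
  P[5] = 67 + -17 = 50
  P[6] = 81 + -17 = 64
  P[7] = 90 + -17 = 73
  P[8] = 88 + -17 = 71

Answer: [12, 9, 27, 26, 30, 50, 64, 73, 71]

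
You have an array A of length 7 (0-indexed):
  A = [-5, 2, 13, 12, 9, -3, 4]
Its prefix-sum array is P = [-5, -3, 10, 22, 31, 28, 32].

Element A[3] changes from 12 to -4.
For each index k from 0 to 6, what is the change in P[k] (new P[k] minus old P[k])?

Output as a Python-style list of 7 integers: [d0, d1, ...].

Element change: A[3] 12 -> -4, delta = -16
For k < 3: P[k] unchanged, delta_P[k] = 0
For k >= 3: P[k] shifts by exactly -16
Delta array: [0, 0, 0, -16, -16, -16, -16]

Answer: [0, 0, 0, -16, -16, -16, -16]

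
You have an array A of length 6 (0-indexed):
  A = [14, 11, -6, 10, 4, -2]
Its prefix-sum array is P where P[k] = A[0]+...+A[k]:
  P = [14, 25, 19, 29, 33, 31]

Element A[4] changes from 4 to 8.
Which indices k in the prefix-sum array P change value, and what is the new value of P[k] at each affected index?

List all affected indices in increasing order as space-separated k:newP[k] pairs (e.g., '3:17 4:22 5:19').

Answer: 4:37 5:35

Derivation:
P[k] = A[0] + ... + A[k]
P[k] includes A[4] iff k >= 4
Affected indices: 4, 5, ..., 5; delta = 4
  P[4]: 33 + 4 = 37
  P[5]: 31 + 4 = 35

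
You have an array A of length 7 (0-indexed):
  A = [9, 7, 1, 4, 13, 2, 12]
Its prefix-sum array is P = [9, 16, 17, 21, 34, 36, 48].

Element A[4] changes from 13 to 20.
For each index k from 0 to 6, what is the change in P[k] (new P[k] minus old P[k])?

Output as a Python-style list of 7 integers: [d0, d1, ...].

Element change: A[4] 13 -> 20, delta = 7
For k < 4: P[k] unchanged, delta_P[k] = 0
For k >= 4: P[k] shifts by exactly 7
Delta array: [0, 0, 0, 0, 7, 7, 7]

Answer: [0, 0, 0, 0, 7, 7, 7]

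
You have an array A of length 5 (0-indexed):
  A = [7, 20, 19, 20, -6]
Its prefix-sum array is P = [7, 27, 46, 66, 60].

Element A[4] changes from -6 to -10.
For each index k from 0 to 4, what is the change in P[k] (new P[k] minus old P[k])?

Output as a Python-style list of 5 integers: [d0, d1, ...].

Element change: A[4] -6 -> -10, delta = -4
For k < 4: P[k] unchanged, delta_P[k] = 0
For k >= 4: P[k] shifts by exactly -4
Delta array: [0, 0, 0, 0, -4]

Answer: [0, 0, 0, 0, -4]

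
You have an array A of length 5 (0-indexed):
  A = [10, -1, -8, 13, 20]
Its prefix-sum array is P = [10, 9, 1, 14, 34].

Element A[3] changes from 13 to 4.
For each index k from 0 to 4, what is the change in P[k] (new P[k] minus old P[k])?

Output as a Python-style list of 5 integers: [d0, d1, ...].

Element change: A[3] 13 -> 4, delta = -9
For k < 3: P[k] unchanged, delta_P[k] = 0
For k >= 3: P[k] shifts by exactly -9
Delta array: [0, 0, 0, -9, -9]

Answer: [0, 0, 0, -9, -9]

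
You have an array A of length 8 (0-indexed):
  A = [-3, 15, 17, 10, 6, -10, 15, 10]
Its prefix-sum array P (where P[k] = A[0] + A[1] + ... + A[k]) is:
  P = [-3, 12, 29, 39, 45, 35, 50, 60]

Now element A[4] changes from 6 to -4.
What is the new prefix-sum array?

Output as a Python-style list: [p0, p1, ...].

Answer: [-3, 12, 29, 39, 35, 25, 40, 50]

Derivation:
Change: A[4] 6 -> -4, delta = -10
P[k] for k < 4: unchanged (A[4] not included)
P[k] for k >= 4: shift by delta = -10
  P[0] = -3 + 0 = -3
  P[1] = 12 + 0 = 12
  P[2] = 29 + 0 = 29
  P[3] = 39 + 0 = 39
  P[4] = 45 + -10 = 35
  P[5] = 35 + -10 = 25
  P[6] = 50 + -10 = 40
  P[7] = 60 + -10 = 50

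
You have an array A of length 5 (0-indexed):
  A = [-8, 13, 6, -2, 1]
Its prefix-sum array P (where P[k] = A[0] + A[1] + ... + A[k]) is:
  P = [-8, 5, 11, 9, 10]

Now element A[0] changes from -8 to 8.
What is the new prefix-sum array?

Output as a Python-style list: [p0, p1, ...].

Answer: [8, 21, 27, 25, 26]

Derivation:
Change: A[0] -8 -> 8, delta = 16
P[k] for k < 0: unchanged (A[0] not included)
P[k] for k >= 0: shift by delta = 16
  P[0] = -8 + 16 = 8
  P[1] = 5 + 16 = 21
  P[2] = 11 + 16 = 27
  P[3] = 9 + 16 = 25
  P[4] = 10 + 16 = 26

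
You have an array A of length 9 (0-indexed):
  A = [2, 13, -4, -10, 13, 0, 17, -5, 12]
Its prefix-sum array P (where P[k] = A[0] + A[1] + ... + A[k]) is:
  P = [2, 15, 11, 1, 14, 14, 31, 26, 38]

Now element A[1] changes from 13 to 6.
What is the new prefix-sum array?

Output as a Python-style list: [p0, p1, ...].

Answer: [2, 8, 4, -6, 7, 7, 24, 19, 31]

Derivation:
Change: A[1] 13 -> 6, delta = -7
P[k] for k < 1: unchanged (A[1] not included)
P[k] for k >= 1: shift by delta = -7
  P[0] = 2 + 0 = 2
  P[1] = 15 + -7 = 8
  P[2] = 11 + -7 = 4
  P[3] = 1 + -7 = -6
  P[4] = 14 + -7 = 7
  P[5] = 14 + -7 = 7
  P[6] = 31 + -7 = 24
  P[7] = 26 + -7 = 19
  P[8] = 38 + -7 = 31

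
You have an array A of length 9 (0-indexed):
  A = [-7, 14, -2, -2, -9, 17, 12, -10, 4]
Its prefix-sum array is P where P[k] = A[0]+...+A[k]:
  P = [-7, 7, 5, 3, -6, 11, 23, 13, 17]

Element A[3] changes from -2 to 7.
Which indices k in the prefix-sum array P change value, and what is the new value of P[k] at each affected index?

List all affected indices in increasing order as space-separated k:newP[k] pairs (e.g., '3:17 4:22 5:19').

Answer: 3:12 4:3 5:20 6:32 7:22 8:26

Derivation:
P[k] = A[0] + ... + A[k]
P[k] includes A[3] iff k >= 3
Affected indices: 3, 4, ..., 8; delta = 9
  P[3]: 3 + 9 = 12
  P[4]: -6 + 9 = 3
  P[5]: 11 + 9 = 20
  P[6]: 23 + 9 = 32
  P[7]: 13 + 9 = 22
  P[8]: 17 + 9 = 26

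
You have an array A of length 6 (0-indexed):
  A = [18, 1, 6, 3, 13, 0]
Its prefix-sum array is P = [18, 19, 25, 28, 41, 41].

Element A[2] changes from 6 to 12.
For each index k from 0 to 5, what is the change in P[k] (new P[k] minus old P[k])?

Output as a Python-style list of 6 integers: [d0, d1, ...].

Answer: [0, 0, 6, 6, 6, 6]

Derivation:
Element change: A[2] 6 -> 12, delta = 6
For k < 2: P[k] unchanged, delta_P[k] = 0
For k >= 2: P[k] shifts by exactly 6
Delta array: [0, 0, 6, 6, 6, 6]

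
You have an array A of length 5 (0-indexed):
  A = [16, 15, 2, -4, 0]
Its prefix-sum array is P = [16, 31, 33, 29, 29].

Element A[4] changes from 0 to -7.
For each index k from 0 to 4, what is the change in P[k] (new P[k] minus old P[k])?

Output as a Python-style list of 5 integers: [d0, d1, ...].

Answer: [0, 0, 0, 0, -7]

Derivation:
Element change: A[4] 0 -> -7, delta = -7
For k < 4: P[k] unchanged, delta_P[k] = 0
For k >= 4: P[k] shifts by exactly -7
Delta array: [0, 0, 0, 0, -7]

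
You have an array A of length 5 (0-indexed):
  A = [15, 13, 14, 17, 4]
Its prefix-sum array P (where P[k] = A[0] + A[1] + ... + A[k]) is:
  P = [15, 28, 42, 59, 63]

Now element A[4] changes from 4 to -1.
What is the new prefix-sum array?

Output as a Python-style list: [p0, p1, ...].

Answer: [15, 28, 42, 59, 58]

Derivation:
Change: A[4] 4 -> -1, delta = -5
P[k] for k < 4: unchanged (A[4] not included)
P[k] for k >= 4: shift by delta = -5
  P[0] = 15 + 0 = 15
  P[1] = 28 + 0 = 28
  P[2] = 42 + 0 = 42
  P[3] = 59 + 0 = 59
  P[4] = 63 + -5 = 58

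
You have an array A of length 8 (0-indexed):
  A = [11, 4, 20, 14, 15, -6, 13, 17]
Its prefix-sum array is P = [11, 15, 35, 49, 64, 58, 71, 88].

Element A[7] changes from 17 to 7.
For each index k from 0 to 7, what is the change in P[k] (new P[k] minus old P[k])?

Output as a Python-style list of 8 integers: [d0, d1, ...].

Element change: A[7] 17 -> 7, delta = -10
For k < 7: P[k] unchanged, delta_P[k] = 0
For k >= 7: P[k] shifts by exactly -10
Delta array: [0, 0, 0, 0, 0, 0, 0, -10]

Answer: [0, 0, 0, 0, 0, 0, 0, -10]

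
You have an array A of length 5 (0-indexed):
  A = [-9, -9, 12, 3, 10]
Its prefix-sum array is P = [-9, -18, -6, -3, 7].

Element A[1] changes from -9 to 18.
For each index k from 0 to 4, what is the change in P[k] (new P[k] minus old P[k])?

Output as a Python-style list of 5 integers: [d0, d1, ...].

Answer: [0, 27, 27, 27, 27]

Derivation:
Element change: A[1] -9 -> 18, delta = 27
For k < 1: P[k] unchanged, delta_P[k] = 0
For k >= 1: P[k] shifts by exactly 27
Delta array: [0, 27, 27, 27, 27]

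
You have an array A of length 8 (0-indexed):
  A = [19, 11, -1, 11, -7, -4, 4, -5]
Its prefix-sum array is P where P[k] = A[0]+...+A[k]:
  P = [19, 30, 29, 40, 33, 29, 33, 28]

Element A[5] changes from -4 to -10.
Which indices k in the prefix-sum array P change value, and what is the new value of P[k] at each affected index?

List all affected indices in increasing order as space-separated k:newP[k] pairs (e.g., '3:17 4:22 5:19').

P[k] = A[0] + ... + A[k]
P[k] includes A[5] iff k >= 5
Affected indices: 5, 6, ..., 7; delta = -6
  P[5]: 29 + -6 = 23
  P[6]: 33 + -6 = 27
  P[7]: 28 + -6 = 22

Answer: 5:23 6:27 7:22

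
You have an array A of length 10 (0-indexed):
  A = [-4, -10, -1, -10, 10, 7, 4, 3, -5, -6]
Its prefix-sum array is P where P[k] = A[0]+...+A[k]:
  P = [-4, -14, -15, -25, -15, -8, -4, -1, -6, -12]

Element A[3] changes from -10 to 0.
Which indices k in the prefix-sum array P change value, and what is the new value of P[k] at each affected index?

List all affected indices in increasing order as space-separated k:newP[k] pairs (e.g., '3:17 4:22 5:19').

P[k] = A[0] + ... + A[k]
P[k] includes A[3] iff k >= 3
Affected indices: 3, 4, ..., 9; delta = 10
  P[3]: -25 + 10 = -15
  P[4]: -15 + 10 = -5
  P[5]: -8 + 10 = 2
  P[6]: -4 + 10 = 6
  P[7]: -1 + 10 = 9
  P[8]: -6 + 10 = 4
  P[9]: -12 + 10 = -2

Answer: 3:-15 4:-5 5:2 6:6 7:9 8:4 9:-2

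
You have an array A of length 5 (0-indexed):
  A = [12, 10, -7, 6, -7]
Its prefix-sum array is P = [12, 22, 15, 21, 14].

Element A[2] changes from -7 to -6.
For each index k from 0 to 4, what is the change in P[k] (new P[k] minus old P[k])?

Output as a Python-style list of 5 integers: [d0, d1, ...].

Answer: [0, 0, 1, 1, 1]

Derivation:
Element change: A[2] -7 -> -6, delta = 1
For k < 2: P[k] unchanged, delta_P[k] = 0
For k >= 2: P[k] shifts by exactly 1
Delta array: [0, 0, 1, 1, 1]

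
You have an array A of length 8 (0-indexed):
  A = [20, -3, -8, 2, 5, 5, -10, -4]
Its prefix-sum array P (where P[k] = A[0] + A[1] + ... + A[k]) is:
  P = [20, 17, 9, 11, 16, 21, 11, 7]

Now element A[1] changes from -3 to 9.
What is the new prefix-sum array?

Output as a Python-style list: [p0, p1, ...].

Change: A[1] -3 -> 9, delta = 12
P[k] for k < 1: unchanged (A[1] not included)
P[k] for k >= 1: shift by delta = 12
  P[0] = 20 + 0 = 20
  P[1] = 17 + 12 = 29
  P[2] = 9 + 12 = 21
  P[3] = 11 + 12 = 23
  P[4] = 16 + 12 = 28
  P[5] = 21 + 12 = 33
  P[6] = 11 + 12 = 23
  P[7] = 7 + 12 = 19

Answer: [20, 29, 21, 23, 28, 33, 23, 19]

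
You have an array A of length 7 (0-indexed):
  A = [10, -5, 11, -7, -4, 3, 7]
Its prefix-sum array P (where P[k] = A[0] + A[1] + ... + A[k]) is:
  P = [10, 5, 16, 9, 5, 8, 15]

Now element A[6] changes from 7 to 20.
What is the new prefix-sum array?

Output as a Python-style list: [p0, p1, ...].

Answer: [10, 5, 16, 9, 5, 8, 28]

Derivation:
Change: A[6] 7 -> 20, delta = 13
P[k] for k < 6: unchanged (A[6] not included)
P[k] for k >= 6: shift by delta = 13
  P[0] = 10 + 0 = 10
  P[1] = 5 + 0 = 5
  P[2] = 16 + 0 = 16
  P[3] = 9 + 0 = 9
  P[4] = 5 + 0 = 5
  P[5] = 8 + 0 = 8
  P[6] = 15 + 13 = 28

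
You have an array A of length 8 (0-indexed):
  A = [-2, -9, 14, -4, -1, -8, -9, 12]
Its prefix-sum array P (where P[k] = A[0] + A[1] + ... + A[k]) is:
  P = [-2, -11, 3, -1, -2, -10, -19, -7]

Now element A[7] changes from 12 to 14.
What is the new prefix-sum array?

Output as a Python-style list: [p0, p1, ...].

Answer: [-2, -11, 3, -1, -2, -10, -19, -5]

Derivation:
Change: A[7] 12 -> 14, delta = 2
P[k] for k < 7: unchanged (A[7] not included)
P[k] for k >= 7: shift by delta = 2
  P[0] = -2 + 0 = -2
  P[1] = -11 + 0 = -11
  P[2] = 3 + 0 = 3
  P[3] = -1 + 0 = -1
  P[4] = -2 + 0 = -2
  P[5] = -10 + 0 = -10
  P[6] = -19 + 0 = -19
  P[7] = -7 + 2 = -5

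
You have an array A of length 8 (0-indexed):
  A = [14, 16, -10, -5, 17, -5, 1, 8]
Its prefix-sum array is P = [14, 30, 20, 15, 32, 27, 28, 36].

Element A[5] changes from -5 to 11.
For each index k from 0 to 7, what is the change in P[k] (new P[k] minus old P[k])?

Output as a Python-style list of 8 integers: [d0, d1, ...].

Element change: A[5] -5 -> 11, delta = 16
For k < 5: P[k] unchanged, delta_P[k] = 0
For k >= 5: P[k] shifts by exactly 16
Delta array: [0, 0, 0, 0, 0, 16, 16, 16]

Answer: [0, 0, 0, 0, 0, 16, 16, 16]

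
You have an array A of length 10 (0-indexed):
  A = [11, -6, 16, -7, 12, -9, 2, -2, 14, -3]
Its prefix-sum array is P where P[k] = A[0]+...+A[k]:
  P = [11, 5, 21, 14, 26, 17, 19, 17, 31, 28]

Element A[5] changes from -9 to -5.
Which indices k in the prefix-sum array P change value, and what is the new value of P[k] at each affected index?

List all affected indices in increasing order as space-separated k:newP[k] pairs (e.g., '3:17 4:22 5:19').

Answer: 5:21 6:23 7:21 8:35 9:32

Derivation:
P[k] = A[0] + ... + A[k]
P[k] includes A[5] iff k >= 5
Affected indices: 5, 6, ..., 9; delta = 4
  P[5]: 17 + 4 = 21
  P[6]: 19 + 4 = 23
  P[7]: 17 + 4 = 21
  P[8]: 31 + 4 = 35
  P[9]: 28 + 4 = 32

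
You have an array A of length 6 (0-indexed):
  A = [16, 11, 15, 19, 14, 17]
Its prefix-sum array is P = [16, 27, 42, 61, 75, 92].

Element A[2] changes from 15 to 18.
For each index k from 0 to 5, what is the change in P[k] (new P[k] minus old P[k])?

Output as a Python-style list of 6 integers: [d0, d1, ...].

Answer: [0, 0, 3, 3, 3, 3]

Derivation:
Element change: A[2] 15 -> 18, delta = 3
For k < 2: P[k] unchanged, delta_P[k] = 0
For k >= 2: P[k] shifts by exactly 3
Delta array: [0, 0, 3, 3, 3, 3]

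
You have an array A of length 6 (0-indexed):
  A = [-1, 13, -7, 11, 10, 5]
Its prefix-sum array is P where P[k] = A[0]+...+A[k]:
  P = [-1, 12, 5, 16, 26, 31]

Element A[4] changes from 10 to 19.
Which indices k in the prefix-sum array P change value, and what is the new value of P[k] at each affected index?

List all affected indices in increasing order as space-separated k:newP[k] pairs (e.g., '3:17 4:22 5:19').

Answer: 4:35 5:40

Derivation:
P[k] = A[0] + ... + A[k]
P[k] includes A[4] iff k >= 4
Affected indices: 4, 5, ..., 5; delta = 9
  P[4]: 26 + 9 = 35
  P[5]: 31 + 9 = 40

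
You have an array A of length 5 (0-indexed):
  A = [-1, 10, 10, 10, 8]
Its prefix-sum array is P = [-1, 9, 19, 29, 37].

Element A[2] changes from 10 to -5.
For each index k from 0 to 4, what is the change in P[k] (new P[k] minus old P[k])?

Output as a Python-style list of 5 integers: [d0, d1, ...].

Element change: A[2] 10 -> -5, delta = -15
For k < 2: P[k] unchanged, delta_P[k] = 0
For k >= 2: P[k] shifts by exactly -15
Delta array: [0, 0, -15, -15, -15]

Answer: [0, 0, -15, -15, -15]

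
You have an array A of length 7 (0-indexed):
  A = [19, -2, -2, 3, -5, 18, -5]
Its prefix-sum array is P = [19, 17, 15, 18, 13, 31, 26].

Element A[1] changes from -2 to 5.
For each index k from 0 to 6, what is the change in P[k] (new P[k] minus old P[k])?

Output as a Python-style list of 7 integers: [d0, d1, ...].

Answer: [0, 7, 7, 7, 7, 7, 7]

Derivation:
Element change: A[1] -2 -> 5, delta = 7
For k < 1: P[k] unchanged, delta_P[k] = 0
For k >= 1: P[k] shifts by exactly 7
Delta array: [0, 7, 7, 7, 7, 7, 7]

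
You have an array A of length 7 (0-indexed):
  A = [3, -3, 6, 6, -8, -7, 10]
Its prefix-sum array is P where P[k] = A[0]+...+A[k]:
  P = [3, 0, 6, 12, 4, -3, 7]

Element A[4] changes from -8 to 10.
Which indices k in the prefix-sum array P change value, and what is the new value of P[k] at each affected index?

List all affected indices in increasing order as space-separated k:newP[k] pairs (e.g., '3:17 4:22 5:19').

P[k] = A[0] + ... + A[k]
P[k] includes A[4] iff k >= 4
Affected indices: 4, 5, ..., 6; delta = 18
  P[4]: 4 + 18 = 22
  P[5]: -3 + 18 = 15
  P[6]: 7 + 18 = 25

Answer: 4:22 5:15 6:25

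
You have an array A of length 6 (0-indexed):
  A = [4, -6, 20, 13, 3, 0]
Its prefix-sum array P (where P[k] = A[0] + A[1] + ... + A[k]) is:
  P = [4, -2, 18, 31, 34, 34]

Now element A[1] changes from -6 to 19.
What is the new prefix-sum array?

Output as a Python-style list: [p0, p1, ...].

Answer: [4, 23, 43, 56, 59, 59]

Derivation:
Change: A[1] -6 -> 19, delta = 25
P[k] for k < 1: unchanged (A[1] not included)
P[k] for k >= 1: shift by delta = 25
  P[0] = 4 + 0 = 4
  P[1] = -2 + 25 = 23
  P[2] = 18 + 25 = 43
  P[3] = 31 + 25 = 56
  P[4] = 34 + 25 = 59
  P[5] = 34 + 25 = 59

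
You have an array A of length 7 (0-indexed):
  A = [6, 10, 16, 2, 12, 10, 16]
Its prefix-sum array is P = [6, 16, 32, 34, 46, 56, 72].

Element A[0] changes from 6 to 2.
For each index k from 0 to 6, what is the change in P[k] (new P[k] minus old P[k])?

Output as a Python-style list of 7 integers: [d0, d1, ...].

Answer: [-4, -4, -4, -4, -4, -4, -4]

Derivation:
Element change: A[0] 6 -> 2, delta = -4
For k < 0: P[k] unchanged, delta_P[k] = 0
For k >= 0: P[k] shifts by exactly -4
Delta array: [-4, -4, -4, -4, -4, -4, -4]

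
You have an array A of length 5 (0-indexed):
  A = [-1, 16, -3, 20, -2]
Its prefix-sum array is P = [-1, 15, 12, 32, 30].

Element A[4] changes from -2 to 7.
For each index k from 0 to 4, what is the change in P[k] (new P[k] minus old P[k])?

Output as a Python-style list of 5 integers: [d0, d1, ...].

Answer: [0, 0, 0, 0, 9]

Derivation:
Element change: A[4] -2 -> 7, delta = 9
For k < 4: P[k] unchanged, delta_P[k] = 0
For k >= 4: P[k] shifts by exactly 9
Delta array: [0, 0, 0, 0, 9]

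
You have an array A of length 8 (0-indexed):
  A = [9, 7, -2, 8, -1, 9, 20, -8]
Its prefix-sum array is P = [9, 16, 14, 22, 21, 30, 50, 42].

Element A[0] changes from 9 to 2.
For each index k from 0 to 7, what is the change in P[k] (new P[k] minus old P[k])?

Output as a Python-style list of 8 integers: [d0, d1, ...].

Element change: A[0] 9 -> 2, delta = -7
For k < 0: P[k] unchanged, delta_P[k] = 0
For k >= 0: P[k] shifts by exactly -7
Delta array: [-7, -7, -7, -7, -7, -7, -7, -7]

Answer: [-7, -7, -7, -7, -7, -7, -7, -7]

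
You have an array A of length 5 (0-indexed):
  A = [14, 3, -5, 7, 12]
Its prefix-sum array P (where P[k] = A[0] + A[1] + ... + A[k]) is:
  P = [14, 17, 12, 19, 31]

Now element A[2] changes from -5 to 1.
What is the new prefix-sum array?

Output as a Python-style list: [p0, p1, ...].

Change: A[2] -5 -> 1, delta = 6
P[k] for k < 2: unchanged (A[2] not included)
P[k] for k >= 2: shift by delta = 6
  P[0] = 14 + 0 = 14
  P[1] = 17 + 0 = 17
  P[2] = 12 + 6 = 18
  P[3] = 19 + 6 = 25
  P[4] = 31 + 6 = 37

Answer: [14, 17, 18, 25, 37]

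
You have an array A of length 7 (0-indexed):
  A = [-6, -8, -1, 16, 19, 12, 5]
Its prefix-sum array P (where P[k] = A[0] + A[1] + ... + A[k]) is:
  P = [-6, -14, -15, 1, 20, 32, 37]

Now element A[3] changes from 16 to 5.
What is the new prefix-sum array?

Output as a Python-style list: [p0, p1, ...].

Change: A[3] 16 -> 5, delta = -11
P[k] for k < 3: unchanged (A[3] not included)
P[k] for k >= 3: shift by delta = -11
  P[0] = -6 + 0 = -6
  P[1] = -14 + 0 = -14
  P[2] = -15 + 0 = -15
  P[3] = 1 + -11 = -10
  P[4] = 20 + -11 = 9
  P[5] = 32 + -11 = 21
  P[6] = 37 + -11 = 26

Answer: [-6, -14, -15, -10, 9, 21, 26]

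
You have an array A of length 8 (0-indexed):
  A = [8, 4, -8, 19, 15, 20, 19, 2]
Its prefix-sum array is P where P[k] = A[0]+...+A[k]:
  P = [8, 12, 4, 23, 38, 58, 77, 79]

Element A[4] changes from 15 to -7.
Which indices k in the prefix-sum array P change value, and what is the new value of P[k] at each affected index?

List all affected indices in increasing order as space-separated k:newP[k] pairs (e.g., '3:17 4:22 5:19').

Answer: 4:16 5:36 6:55 7:57

Derivation:
P[k] = A[0] + ... + A[k]
P[k] includes A[4] iff k >= 4
Affected indices: 4, 5, ..., 7; delta = -22
  P[4]: 38 + -22 = 16
  P[5]: 58 + -22 = 36
  P[6]: 77 + -22 = 55
  P[7]: 79 + -22 = 57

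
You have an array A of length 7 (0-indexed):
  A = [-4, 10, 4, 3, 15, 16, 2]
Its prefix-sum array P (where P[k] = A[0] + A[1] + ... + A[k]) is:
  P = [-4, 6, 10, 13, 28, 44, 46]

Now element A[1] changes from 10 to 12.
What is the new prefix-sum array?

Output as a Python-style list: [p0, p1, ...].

Change: A[1] 10 -> 12, delta = 2
P[k] for k < 1: unchanged (A[1] not included)
P[k] for k >= 1: shift by delta = 2
  P[0] = -4 + 0 = -4
  P[1] = 6 + 2 = 8
  P[2] = 10 + 2 = 12
  P[3] = 13 + 2 = 15
  P[4] = 28 + 2 = 30
  P[5] = 44 + 2 = 46
  P[6] = 46 + 2 = 48

Answer: [-4, 8, 12, 15, 30, 46, 48]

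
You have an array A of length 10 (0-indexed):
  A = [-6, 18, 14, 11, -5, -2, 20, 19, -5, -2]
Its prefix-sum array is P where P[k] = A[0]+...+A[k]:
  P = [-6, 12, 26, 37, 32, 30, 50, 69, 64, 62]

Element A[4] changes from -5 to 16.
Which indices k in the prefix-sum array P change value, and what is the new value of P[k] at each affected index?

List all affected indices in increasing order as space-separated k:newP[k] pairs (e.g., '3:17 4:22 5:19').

P[k] = A[0] + ... + A[k]
P[k] includes A[4] iff k >= 4
Affected indices: 4, 5, ..., 9; delta = 21
  P[4]: 32 + 21 = 53
  P[5]: 30 + 21 = 51
  P[6]: 50 + 21 = 71
  P[7]: 69 + 21 = 90
  P[8]: 64 + 21 = 85
  P[9]: 62 + 21 = 83

Answer: 4:53 5:51 6:71 7:90 8:85 9:83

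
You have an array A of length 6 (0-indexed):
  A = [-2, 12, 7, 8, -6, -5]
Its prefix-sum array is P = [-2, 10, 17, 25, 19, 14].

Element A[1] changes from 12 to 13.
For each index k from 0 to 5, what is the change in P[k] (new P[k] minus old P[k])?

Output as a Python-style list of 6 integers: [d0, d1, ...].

Answer: [0, 1, 1, 1, 1, 1]

Derivation:
Element change: A[1] 12 -> 13, delta = 1
For k < 1: P[k] unchanged, delta_P[k] = 0
For k >= 1: P[k] shifts by exactly 1
Delta array: [0, 1, 1, 1, 1, 1]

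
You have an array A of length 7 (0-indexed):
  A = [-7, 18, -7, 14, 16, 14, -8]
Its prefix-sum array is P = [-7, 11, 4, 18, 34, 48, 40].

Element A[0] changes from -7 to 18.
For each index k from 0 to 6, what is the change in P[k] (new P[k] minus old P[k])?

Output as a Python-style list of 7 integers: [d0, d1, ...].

Element change: A[0] -7 -> 18, delta = 25
For k < 0: P[k] unchanged, delta_P[k] = 0
For k >= 0: P[k] shifts by exactly 25
Delta array: [25, 25, 25, 25, 25, 25, 25]

Answer: [25, 25, 25, 25, 25, 25, 25]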